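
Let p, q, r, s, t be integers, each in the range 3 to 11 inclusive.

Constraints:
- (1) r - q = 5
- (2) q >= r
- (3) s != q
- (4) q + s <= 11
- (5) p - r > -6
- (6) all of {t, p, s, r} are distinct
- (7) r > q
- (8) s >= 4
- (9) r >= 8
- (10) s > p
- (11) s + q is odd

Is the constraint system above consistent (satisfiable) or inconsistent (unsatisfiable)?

From constraints 2 and 9: q ≥ r ≥ 8. From constraint 8: s ≥ 4. Hence q + s ≥ 12. But constraint 4 requires q + s ≤ 11, and 11 < 12. Contradiction.

Unsatisfiable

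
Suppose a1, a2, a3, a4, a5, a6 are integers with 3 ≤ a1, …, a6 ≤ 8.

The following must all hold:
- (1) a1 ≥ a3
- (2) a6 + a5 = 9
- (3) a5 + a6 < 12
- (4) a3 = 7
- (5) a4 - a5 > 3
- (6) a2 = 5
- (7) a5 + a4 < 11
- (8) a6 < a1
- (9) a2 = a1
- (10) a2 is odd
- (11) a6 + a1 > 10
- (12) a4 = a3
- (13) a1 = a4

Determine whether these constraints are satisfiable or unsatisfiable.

Unsatisfiable

Constraint 6 fixes a2 = 5 and constraint 4 fixes a3 = 7. Constraints 9, 12, and 13 give a2 = a1 = a4 = a3, so a2 = a3. But 5 ≠ 7 — contradiction.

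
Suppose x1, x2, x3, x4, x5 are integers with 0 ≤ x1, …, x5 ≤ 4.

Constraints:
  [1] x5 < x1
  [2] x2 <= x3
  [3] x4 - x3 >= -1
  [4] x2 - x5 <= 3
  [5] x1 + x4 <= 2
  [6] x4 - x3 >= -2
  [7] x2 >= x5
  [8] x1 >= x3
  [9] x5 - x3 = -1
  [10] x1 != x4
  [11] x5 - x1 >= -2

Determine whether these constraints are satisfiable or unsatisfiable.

Satisfiable

Take x1 = 2, x2 = 1, x3 = 1, x4 = 0, x5 = 0. Then constraint 3: x4 - x3 = -1; constraint 4: x2 - x5 = 1, and every other listed constraint is also met.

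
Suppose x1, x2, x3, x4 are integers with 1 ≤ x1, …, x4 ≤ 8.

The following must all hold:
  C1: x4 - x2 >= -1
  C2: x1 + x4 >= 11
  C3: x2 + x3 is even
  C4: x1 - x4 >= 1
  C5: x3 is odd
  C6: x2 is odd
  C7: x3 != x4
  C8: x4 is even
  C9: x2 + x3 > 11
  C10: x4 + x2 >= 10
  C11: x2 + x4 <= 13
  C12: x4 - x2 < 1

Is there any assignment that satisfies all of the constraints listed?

Try x1 = 7, x2 = 7, x3 = 7, x4 = 6.
Check constraint 1: x4 - x2 = -1; constraint 2: x1 + x4 = 13. The remaining constraints are straightforward to verify.

Satisfiable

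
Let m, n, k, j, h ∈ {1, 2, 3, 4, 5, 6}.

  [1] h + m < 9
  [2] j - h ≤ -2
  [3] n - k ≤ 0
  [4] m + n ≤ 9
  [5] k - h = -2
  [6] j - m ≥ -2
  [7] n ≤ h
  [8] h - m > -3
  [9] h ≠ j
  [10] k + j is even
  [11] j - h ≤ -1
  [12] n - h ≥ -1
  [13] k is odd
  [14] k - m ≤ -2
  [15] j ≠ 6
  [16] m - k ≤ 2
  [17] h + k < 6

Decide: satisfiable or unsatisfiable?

Constraints 2, 3, 6, 12, and 14 give j − m ≥ -2, m − k ≥ 2, k − n ≥ 0, n − h ≥ -1, h − j ≥ 2.
Adding all 5 inequalities: the left sides telescope to 0, and the right sides sum to (-2) + 2 + 0 + (-1) + 2 = 1. So 0 ≥ 1, which is false.

Unsatisfiable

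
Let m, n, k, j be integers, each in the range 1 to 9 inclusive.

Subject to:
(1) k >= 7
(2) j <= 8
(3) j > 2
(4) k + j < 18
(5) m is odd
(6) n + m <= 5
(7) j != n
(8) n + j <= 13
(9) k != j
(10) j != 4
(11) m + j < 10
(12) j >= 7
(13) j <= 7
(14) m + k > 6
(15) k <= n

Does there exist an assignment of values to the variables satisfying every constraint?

Unsatisfiable

From constraints 1 and 15: n ≥ k ≥ 7. From constraint 12: j ≥ 7. Hence n + j ≥ 14. But constraint 8 requires n + j ≤ 13, and 13 < 14. Contradiction.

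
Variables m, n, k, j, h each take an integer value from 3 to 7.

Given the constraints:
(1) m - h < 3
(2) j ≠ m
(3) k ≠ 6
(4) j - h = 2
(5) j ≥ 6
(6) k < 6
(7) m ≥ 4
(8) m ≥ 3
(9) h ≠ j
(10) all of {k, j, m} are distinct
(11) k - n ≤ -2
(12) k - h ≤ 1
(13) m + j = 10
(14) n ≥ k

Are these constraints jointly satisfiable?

Satisfiable

Take m = 4, n = 7, k = 5, j = 6, h = 4. Then constraint 1: m - h = 0; constraint 4: j - h = 2, and every other listed constraint is also met.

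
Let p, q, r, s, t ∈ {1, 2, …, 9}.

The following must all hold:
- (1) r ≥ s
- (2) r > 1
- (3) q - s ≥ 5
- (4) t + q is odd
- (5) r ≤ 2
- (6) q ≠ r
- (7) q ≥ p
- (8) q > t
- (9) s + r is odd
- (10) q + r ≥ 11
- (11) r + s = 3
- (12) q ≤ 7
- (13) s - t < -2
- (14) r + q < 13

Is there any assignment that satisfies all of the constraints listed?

Unsatisfiable

From constraint 12: q ≤ 7. From constraint 5: r ≤ 2. Hence q + r ≤ 9. But constraint 10 requires q + r ≥ 11, and 11 > 9. Contradiction.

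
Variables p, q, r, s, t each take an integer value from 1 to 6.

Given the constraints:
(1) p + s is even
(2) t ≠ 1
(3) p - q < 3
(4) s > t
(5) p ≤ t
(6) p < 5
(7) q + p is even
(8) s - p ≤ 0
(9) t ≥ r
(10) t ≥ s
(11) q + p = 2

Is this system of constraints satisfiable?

Unsatisfiable

Constraints 4, 5, and 8 give t < s, s ≤ p, p ≤ t. Chaining: t < s ≤ p ≤ t, which forces t < t — impossible.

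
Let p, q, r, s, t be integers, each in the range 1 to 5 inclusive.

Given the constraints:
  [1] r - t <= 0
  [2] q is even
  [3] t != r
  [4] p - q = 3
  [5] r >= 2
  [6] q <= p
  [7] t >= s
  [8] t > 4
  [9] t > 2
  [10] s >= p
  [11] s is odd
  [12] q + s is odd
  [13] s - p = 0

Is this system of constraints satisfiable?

Setting (p, q, r, s, t) = (5, 2, 2, 5, 5) satisfies everything: constraint 1: r - t = -3; constraint 4: p - q = 3; constraint 13: s - p = 0, and the others follow.

Satisfiable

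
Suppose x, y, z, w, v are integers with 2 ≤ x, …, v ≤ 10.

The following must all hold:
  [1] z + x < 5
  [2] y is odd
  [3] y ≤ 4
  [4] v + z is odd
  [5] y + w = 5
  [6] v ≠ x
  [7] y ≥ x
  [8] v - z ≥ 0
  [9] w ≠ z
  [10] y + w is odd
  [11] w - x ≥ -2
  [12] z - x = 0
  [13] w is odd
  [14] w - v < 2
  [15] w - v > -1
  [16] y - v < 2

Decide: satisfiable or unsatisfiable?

Unsatisfiable

Constraint 2 makes y odd and constraint 13 makes w odd, so y + w must be even. Constraint 10 says y + w is odd — contradiction.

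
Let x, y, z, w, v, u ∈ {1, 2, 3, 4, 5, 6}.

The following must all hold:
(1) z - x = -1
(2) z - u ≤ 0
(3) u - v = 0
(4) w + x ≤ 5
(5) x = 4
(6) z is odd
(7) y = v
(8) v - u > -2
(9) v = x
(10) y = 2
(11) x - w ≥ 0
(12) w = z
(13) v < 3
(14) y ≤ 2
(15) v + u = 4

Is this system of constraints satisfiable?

Constraint 10 fixes y = 2 and constraint 5 fixes x = 4. Constraints 7 and 9 give y = v = x, so y = x. But 2 ≠ 4 — contradiction.

Unsatisfiable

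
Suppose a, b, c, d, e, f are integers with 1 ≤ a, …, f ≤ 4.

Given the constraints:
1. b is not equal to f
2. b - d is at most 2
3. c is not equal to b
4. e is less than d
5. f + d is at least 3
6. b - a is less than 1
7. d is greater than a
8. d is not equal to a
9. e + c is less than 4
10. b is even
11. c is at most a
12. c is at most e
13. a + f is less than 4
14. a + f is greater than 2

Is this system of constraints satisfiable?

Satisfiable

Try a = 2, b = 2, c = 1, d = 3, e = 2, f = 1.
Check constraint 2: b - d = -1; constraint 5: f + d = 4. The remaining constraints are straightforward to verify.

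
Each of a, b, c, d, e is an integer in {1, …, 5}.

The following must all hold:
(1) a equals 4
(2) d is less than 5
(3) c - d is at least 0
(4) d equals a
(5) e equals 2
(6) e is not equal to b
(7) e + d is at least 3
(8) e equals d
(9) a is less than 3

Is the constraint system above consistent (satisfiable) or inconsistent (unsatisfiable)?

Constraint 5 fixes e = 2 and constraint 1 fixes a = 4. Constraints 4 and 8 give e = d = a, so e = a. But 2 ≠ 4 — contradiction.

Unsatisfiable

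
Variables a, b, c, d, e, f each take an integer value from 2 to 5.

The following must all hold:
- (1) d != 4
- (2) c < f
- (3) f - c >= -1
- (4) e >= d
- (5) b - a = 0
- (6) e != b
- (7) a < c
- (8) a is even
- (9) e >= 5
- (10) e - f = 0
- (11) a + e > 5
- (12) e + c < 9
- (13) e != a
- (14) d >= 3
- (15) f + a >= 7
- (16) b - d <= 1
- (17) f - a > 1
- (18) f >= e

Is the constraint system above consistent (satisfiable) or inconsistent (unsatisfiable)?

Satisfiable

Try a = 2, b = 2, c = 3, d = 3, e = 5, f = 5.
Check constraint 3: f - c = 2; constraint 5: b - a = 0; constraint 10: e - f = 0. The remaining constraints are straightforward to verify.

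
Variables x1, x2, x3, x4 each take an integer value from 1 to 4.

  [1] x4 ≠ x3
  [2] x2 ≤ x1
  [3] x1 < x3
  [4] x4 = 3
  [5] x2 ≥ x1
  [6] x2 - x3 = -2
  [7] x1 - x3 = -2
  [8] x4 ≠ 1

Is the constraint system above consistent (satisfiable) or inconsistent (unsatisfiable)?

Satisfiable

The assignment x1 = 2, x2 = 2, x3 = 4, x4 = 3 works:
  constraint 6 holds since x2 - x3 = -2.
  constraint 7 holds since x1 - x3 = -2.
The rest check out directly.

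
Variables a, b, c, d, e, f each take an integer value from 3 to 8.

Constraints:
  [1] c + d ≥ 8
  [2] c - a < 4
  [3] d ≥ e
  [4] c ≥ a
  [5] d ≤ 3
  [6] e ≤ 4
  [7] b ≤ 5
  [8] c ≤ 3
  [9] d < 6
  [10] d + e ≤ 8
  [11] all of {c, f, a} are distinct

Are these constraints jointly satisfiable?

From constraint 8: c ≤ 3. From constraint 5: d ≤ 3. Hence c + d ≤ 6. But constraint 1 requires c + d ≥ 8, and 8 > 6. Contradiction.

Unsatisfiable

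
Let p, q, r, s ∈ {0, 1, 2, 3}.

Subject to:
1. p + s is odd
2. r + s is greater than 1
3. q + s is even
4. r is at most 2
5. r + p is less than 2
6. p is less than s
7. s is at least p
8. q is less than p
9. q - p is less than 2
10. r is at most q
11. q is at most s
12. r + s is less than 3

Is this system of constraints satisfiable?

Try p = 1, q = 0, r = 0, s = 2.
Check constraint 2: r + s = 2; constraint 5: r + p = 1; constraint 9: q - p = -1. The remaining constraints are straightforward to verify.

Satisfiable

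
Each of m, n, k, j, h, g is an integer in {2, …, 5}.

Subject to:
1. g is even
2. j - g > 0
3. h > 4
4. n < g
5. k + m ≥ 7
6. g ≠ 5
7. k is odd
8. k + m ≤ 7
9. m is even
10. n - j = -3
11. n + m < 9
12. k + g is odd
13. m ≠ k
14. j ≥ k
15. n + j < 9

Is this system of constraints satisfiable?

Take m = 4, n = 2, k = 3, j = 5, h = 5, g = 4. Then constraint 2: j - g = 1; constraint 5: k + m = 7, and every other listed constraint is also met.

Satisfiable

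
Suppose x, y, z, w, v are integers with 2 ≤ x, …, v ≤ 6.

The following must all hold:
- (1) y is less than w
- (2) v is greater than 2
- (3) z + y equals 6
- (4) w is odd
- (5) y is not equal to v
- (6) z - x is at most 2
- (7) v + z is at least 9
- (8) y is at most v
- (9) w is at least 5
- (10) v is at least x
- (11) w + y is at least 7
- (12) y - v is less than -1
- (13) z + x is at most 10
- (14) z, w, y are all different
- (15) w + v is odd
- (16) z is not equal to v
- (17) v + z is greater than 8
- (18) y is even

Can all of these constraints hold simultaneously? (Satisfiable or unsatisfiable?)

Satisfiable

Try x = 4, y = 2, z = 4, w = 5, v = 6.
Check constraint 3: z + y = 6; constraint 6: z - x = 0. The remaining constraints are straightforward to verify.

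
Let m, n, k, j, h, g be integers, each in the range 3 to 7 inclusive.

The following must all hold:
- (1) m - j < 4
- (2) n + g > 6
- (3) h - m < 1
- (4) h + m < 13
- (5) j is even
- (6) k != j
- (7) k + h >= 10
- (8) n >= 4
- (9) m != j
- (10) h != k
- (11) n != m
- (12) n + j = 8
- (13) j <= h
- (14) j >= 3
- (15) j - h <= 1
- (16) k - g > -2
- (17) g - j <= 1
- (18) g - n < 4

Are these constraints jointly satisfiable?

Satisfiable

One satisfying assignment is m = 7, n = 4, k = 6, j = 4, h = 5, g = 5.
For the less obvious constraints — constraint 1: m - j = 3; constraint 2: n + g = 9; constraint 3: h - m = -2 — and the others hold by inspection.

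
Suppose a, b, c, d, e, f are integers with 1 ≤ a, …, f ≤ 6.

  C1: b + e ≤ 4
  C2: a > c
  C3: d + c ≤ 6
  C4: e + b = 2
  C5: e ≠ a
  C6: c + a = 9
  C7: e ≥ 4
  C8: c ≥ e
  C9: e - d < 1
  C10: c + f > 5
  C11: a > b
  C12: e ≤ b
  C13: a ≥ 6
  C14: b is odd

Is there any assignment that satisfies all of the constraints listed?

Unsatisfiable

From constraints 7 and 8: c ≥ e ≥ 4. From constraint 13: a ≥ 6. Hence c + a ≥ 10. But constraint 6 requires c + a = 9, and 9 < 10. Contradiction.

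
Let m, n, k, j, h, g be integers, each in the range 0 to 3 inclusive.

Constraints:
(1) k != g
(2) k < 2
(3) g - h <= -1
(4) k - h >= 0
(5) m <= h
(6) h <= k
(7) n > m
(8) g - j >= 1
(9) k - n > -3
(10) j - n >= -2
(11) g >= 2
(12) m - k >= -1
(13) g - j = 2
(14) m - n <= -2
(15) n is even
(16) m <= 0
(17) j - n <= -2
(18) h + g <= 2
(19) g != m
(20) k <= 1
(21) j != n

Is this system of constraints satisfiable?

Unsatisfiable

Constraints 3, 4, 8, 10, 12, and 14 give m − k ≥ -1, k − h ≥ 0, h − g ≥ 1, g − j ≥ 1, j − n ≥ -2, n − m ≥ 2.
Adding all 6 inequalities: the left sides telescope to 0, and the right sides sum to (-1) + 0 + 1 + 1 + (-2) + 2 = 1. So 0 ≥ 1, which is false.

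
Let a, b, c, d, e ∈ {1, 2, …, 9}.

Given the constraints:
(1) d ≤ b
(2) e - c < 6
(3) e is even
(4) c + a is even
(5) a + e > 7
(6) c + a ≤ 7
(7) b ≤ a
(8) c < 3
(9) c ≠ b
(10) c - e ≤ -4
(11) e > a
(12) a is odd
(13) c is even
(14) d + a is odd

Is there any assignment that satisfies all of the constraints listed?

Unsatisfiable

Constraint 13 makes c even and constraint 12 makes a odd, so c + a must be odd. Constraint 4 says c + a is even — contradiction.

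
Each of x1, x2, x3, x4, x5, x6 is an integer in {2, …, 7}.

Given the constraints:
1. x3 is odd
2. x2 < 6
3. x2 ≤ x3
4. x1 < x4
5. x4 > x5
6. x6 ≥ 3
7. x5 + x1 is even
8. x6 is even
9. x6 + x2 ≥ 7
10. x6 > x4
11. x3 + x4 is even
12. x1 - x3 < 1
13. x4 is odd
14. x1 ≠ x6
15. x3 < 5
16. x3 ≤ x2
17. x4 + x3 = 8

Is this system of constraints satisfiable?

One satisfying assignment is x1 = 2, x2 = 3, x3 = 3, x4 = 5, x5 = 4, x6 = 6.
For the less obvious constraints — constraint 9: x6 + x2 = 9; constraint 12: x1 - x3 = -1; constraint 17: x4 + x3 = 8 — and the others hold by inspection.

Satisfiable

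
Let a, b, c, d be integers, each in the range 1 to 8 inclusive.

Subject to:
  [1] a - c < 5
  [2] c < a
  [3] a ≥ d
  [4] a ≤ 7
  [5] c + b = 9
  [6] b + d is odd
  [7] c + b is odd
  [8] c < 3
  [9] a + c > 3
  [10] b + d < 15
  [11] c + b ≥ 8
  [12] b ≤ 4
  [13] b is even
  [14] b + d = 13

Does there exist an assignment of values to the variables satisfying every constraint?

Unsatisfiable

From constraint 12: b ≤ 4. From constraints 3 and 4: d ≤ a ≤ 7. Hence b + d ≤ 11. But constraint 14 requires b + d = 13, and 13 > 11. Contradiction.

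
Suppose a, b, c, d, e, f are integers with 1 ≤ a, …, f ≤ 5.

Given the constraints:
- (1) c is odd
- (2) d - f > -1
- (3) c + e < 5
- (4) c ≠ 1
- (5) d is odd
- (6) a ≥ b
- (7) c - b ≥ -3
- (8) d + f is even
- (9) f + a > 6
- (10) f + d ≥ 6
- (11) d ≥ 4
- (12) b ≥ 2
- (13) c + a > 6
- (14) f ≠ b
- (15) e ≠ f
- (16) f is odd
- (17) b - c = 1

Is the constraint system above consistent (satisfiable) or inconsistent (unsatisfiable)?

Setting (a, b, c, d, e, f) = (4, 4, 3, 5, 1, 3) satisfies everything: constraint 2: d - f = 2; constraint 3: c + e = 4, and the others follow.

Satisfiable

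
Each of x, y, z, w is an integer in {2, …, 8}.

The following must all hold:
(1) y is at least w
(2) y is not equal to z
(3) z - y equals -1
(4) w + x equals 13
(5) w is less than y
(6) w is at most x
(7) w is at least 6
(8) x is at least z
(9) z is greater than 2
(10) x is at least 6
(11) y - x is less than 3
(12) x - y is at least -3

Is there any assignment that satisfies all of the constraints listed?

Satisfiable

Setting (x, y, z, w) = (7, 7, 6, 6) satisfies everything: constraint 3: z - y = -1; constraint 4: w + x = 13; constraint 11: y - x = 0, and the others follow.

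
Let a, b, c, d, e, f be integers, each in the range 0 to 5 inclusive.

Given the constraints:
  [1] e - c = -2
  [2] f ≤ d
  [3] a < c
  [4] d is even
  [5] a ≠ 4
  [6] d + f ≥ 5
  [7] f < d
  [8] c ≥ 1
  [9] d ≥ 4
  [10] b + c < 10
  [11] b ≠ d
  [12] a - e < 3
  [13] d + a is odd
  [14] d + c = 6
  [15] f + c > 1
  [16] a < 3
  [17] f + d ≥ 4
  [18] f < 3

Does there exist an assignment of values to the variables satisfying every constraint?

Satisfiable

Try a = 1, b = 5, c = 2, d = 4, e = 0, f = 2.
Check constraint 1: e - c = -2; constraint 6: d + f = 6. The remaining constraints are straightforward to verify.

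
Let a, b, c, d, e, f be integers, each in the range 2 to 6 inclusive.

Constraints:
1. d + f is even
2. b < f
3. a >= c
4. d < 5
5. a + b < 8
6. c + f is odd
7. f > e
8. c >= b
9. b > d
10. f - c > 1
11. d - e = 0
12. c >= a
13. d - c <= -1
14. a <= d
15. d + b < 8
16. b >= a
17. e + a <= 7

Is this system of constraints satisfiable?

Constraints 3, 8, 9, and 14 give d < b, b ≤ c, c ≤ a, a ≤ d. Chaining: d < b ≤ c ≤ a ≤ d, which forces d < d — impossible.

Unsatisfiable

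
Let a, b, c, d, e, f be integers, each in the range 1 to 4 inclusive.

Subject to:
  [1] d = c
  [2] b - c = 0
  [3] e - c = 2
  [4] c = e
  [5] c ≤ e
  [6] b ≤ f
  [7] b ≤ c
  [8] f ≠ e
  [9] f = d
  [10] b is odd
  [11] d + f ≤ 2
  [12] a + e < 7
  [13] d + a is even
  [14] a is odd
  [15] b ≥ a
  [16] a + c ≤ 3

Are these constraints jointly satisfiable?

Unsatisfiable

From constraints 1, 4, and 9, f = d = c = e, so f = e. But constraint 8 says f ≠ e. Contradiction.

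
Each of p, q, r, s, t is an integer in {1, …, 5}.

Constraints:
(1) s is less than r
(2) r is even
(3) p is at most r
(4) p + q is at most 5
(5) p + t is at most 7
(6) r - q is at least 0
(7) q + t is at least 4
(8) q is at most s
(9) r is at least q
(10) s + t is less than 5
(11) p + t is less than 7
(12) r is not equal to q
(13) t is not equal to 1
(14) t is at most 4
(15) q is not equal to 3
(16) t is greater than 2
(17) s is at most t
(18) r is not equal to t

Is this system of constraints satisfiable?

One satisfying assignment is p = 3, q = 1, r = 4, s = 1, t = 3.
For the less obvious constraints — constraint 4: p + q = 4; constraint 5: p + t = 6 — and the others hold by inspection.

Satisfiable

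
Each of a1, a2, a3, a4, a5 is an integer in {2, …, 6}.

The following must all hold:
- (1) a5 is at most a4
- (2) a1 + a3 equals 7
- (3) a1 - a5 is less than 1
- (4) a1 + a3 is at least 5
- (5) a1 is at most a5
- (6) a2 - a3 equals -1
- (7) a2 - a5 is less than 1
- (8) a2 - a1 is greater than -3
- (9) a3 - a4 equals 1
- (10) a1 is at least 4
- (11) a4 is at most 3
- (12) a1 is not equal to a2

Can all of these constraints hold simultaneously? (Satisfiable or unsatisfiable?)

From constraints 5 and 10: a5 ≥ a1 and a1 ≥ 4, so a5 ≥ 4. From constraints 1 and 11: a5 ≤ a4 and a4 ≤ 3, so a5 ≤ 3. But 3 < 4, so no value of a5 works.

Unsatisfiable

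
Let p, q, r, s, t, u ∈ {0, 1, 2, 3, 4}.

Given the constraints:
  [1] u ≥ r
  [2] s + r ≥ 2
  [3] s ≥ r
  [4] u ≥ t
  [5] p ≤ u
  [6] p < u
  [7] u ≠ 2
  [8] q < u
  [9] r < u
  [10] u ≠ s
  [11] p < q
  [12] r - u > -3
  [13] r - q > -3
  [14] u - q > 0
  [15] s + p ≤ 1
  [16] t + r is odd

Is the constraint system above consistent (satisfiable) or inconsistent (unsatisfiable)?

Satisfiable

Setting (p, q, r, s, t, u) = (0, 2, 1, 1, 2, 3) satisfies everything: constraint 2: s + r = 2; constraint 12: r - u = -2; constraint 13: r - q = -1, and the others follow.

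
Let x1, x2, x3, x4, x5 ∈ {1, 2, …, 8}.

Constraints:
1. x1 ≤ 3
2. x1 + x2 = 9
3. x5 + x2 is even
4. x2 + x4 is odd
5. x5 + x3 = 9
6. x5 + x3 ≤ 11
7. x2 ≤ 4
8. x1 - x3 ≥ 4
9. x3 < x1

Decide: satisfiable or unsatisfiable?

From constraint 1: x1 ≤ 3. From constraint 7: x2 ≤ 4. Hence x1 + x2 ≤ 7. But constraint 2 requires x1 + x2 = 9, and 9 > 7. Contradiction.

Unsatisfiable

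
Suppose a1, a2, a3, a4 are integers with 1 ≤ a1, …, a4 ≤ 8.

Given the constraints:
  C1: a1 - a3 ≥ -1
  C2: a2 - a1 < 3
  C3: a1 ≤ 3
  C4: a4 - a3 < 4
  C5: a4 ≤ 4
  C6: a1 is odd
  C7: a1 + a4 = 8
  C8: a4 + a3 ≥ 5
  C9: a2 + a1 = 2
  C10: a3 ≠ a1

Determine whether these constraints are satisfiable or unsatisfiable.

From constraint 3: a1 ≤ 3. From constraint 5: a4 ≤ 4. Hence a1 + a4 ≤ 7. But constraint 7 requires a1 + a4 = 8, and 8 > 7. Contradiction.

Unsatisfiable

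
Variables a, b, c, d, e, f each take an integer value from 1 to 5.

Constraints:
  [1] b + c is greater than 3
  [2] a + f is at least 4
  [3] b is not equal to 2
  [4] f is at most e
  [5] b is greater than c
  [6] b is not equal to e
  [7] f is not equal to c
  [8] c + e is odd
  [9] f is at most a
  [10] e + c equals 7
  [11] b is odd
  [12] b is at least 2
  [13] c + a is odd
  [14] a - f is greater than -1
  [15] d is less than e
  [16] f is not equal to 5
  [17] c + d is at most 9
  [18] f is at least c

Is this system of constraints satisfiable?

Satisfiable

The assignment a = 3, b = 3, c = 2, d = 4, e = 5, f = 3 works:
  constraint 1 holds since b + c = 5.
  constraint 2 holds since a + f = 6.
The rest check out directly.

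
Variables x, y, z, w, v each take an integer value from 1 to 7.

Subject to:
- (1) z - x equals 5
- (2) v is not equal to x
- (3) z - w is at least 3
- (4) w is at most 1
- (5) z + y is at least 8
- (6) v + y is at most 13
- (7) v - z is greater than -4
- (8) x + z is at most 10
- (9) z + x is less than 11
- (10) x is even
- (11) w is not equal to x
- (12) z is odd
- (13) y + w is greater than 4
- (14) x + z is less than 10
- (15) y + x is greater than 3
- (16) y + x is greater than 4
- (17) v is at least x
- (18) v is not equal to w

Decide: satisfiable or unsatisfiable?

Satisfiable

One satisfying assignment is x = 2, y = 4, z = 7, w = 1, v = 6.
For the less obvious constraints — constraint 1: z - x = 5; constraint 3: z - w = 6; constraint 5: z + y = 11 — and the others hold by inspection.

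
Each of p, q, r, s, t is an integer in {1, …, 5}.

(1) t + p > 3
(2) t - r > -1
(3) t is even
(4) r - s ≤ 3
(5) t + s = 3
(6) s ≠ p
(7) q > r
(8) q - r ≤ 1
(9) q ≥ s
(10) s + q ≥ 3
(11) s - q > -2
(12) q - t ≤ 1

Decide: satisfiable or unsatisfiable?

One satisfying assignment is p = 2, q = 2, r = 1, s = 1, t = 2.
For the less obvious constraints — constraint 1: t + p = 4; constraint 2: t - r = 1; constraint 4: r - s = 0 — and the others hold by inspection.

Satisfiable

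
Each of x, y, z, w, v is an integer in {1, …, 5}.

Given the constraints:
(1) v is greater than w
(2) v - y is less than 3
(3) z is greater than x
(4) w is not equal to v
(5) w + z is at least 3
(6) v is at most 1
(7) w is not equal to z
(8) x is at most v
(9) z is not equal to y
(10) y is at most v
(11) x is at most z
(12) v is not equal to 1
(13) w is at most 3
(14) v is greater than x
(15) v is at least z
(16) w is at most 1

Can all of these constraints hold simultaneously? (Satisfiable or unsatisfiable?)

From constraint 16: w ≤ 1. From constraints 6 and 15: z ≤ v ≤ 1. Hence w + z ≤ 2. But constraint 5 requires w + z ≥ 3, and 3 > 2. Contradiction.

Unsatisfiable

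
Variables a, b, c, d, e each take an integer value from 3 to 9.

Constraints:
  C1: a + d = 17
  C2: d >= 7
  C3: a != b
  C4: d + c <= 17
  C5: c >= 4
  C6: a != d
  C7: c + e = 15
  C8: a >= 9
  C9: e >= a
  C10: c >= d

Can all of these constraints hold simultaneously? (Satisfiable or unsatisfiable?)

Unsatisfiable

From constraints 2 and 10: c ≥ d ≥ 7. From constraints 8 and 9: e ≥ a ≥ 9. Hence c + e ≥ 16. But constraint 7 requires c + e = 15, and 15 < 16. Contradiction.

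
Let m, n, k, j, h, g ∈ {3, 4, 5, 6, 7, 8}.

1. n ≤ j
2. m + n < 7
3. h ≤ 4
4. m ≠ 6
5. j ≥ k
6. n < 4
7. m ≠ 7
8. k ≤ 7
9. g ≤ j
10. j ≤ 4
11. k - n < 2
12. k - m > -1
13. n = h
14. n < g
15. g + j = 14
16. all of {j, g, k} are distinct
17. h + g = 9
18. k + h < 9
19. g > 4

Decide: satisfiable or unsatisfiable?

Unsatisfiable

From constraint 3: h ≤ 4. From constraints 9 and 10: g ≤ j ≤ 4. Hence h + g ≤ 8. But constraint 17 requires h + g = 9, and 9 > 8. Contradiction.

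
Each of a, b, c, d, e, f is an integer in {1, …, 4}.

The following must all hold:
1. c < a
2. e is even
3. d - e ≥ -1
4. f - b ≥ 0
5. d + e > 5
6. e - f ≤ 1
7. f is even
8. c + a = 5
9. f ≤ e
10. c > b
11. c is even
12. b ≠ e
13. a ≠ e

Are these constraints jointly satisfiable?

Satisfiable

The assignment a = 3, b = 1, c = 2, d = 4, e = 4, f = 4 works:
  constraint 3 holds since d - e = 0.
  constraint 4 holds since f - b = 3.
  constraint 5 holds since d + e = 8.
The rest check out directly.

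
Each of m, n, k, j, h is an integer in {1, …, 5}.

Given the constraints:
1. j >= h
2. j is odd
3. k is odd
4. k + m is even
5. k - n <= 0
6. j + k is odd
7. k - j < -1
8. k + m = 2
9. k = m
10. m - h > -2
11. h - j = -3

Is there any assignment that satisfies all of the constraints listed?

Unsatisfiable

Constraint 2 makes j odd and constraint 3 makes k odd, so j + k must be even. Constraint 6 says j + k is odd — contradiction.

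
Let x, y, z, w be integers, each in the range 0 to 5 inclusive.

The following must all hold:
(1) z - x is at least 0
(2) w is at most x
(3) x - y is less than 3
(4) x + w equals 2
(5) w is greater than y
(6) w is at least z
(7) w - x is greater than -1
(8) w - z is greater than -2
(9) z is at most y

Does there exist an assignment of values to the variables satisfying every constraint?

Unsatisfiable

Constraints 1, 2, 5, and 9 give x ≤ z, z ≤ y, y < w, w ≤ x. Chaining: x ≤ z ≤ y < w ≤ x, which forces x < x — impossible.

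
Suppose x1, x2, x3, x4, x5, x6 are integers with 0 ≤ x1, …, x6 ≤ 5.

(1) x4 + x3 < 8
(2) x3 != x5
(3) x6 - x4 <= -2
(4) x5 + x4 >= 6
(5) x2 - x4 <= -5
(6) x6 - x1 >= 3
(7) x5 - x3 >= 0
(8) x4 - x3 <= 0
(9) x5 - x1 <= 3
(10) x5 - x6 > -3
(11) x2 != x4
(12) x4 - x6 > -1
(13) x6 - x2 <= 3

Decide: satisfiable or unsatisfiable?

Constraints 5, 6, 7, 8, 9, and 13 give x2 − x6 ≥ -3, x6 − x1 ≥ 3, x1 − x5 ≥ -3, x5 − x3 ≥ 0, x3 − x4 ≥ 0, x4 − x2 ≥ 5.
Adding all 6 inequalities: the left sides telescope to 0, and the right sides sum to (-3) + 3 + (-3) + 0 + 0 + 5 = 2. So 0 ≥ 2, which is false.

Unsatisfiable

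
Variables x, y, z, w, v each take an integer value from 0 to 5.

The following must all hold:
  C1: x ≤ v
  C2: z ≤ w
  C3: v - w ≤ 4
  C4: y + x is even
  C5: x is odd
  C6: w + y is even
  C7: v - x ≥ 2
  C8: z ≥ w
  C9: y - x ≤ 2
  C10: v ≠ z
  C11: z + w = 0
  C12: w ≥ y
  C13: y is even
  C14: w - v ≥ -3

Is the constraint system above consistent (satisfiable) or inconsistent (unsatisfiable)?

Constraint 13 makes y even and constraint 5 makes x odd, so y + x must be odd. Constraint 4 says y + x is even — contradiction.

Unsatisfiable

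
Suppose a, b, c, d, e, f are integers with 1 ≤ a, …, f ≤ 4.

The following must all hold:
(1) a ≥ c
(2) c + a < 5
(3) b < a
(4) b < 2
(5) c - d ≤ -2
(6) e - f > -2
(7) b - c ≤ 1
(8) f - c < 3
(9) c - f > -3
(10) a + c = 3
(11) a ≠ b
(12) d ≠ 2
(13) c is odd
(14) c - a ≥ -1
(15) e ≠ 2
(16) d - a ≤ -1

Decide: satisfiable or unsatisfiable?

Unsatisfiable

Constraints 5, 14, and 16 give d − c ≥ 2, c − a ≥ -1, a − d ≥ 1.
Adding all 3 inequalities: the left sides telescope to 0, and the right sides sum to 2 + (-1) + 1 = 2. So 0 ≥ 2, which is false.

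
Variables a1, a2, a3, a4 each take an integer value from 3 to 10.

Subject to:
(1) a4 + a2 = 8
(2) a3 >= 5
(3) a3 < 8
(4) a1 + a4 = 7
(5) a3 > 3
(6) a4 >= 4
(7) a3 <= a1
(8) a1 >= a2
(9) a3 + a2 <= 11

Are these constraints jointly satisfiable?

Unsatisfiable

From constraints 2 and 7: a1 ≥ a3 ≥ 5. From constraint 6: a4 ≥ 4. Hence a1 + a4 ≥ 9. But constraint 4 requires a1 + a4 = 7, and 7 < 9. Contradiction.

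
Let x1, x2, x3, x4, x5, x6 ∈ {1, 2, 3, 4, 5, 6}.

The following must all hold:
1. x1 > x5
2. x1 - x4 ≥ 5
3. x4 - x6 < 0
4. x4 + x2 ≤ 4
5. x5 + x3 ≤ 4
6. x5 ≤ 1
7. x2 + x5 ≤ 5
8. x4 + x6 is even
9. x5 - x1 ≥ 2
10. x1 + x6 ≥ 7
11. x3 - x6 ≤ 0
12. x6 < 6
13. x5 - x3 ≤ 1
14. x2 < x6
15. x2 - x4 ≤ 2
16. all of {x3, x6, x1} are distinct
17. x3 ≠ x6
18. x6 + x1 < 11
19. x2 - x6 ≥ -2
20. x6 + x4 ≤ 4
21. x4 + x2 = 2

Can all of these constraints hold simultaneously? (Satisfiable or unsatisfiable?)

Constraints 2, 9, 11, 13, 15, and 19 give x4 − x2 ≥ -2, x2 − x6 ≥ -2, x6 − x3 ≥ 0, x3 − x5 ≥ -1, x5 − x1 ≥ 2, x1 − x4 ≥ 5.
Adding all 6 inequalities: the left sides telescope to 0, and the right sides sum to (-2) + (-2) + 0 + (-1) + 2 + 5 = 2. So 0 ≥ 2, which is false.

Unsatisfiable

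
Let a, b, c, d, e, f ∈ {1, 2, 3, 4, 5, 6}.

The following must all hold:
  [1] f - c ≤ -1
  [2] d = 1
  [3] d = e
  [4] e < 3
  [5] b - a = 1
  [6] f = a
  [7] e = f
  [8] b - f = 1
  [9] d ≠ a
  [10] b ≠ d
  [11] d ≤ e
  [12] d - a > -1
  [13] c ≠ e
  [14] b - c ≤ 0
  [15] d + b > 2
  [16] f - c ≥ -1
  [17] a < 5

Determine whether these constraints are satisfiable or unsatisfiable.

From constraints 3, 6, and 7, d = e = f = a, so d = a. But constraint 9 says d ≠ a. Contradiction.

Unsatisfiable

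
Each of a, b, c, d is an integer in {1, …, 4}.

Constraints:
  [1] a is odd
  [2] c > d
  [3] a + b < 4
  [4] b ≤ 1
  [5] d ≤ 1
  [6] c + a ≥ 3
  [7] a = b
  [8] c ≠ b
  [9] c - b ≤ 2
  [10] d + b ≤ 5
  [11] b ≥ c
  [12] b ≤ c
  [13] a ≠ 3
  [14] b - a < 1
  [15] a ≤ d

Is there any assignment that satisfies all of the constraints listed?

From constraints 4 and 11: c ≤ b ≤ 1. From constraints 5 and 15: a ≤ d ≤ 1. Hence c + a ≤ 2. But constraint 6 requires c + a ≥ 3, and 3 > 2. Contradiction.

Unsatisfiable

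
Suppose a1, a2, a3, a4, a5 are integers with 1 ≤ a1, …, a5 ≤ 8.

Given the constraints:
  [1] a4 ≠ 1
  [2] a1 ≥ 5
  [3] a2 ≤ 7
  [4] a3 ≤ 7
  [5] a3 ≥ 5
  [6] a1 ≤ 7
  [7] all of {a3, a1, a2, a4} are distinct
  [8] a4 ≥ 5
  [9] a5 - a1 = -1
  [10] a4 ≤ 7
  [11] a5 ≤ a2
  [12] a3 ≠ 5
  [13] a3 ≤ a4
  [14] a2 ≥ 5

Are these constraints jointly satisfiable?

Constraints 2, 3, 4, 5, 6, 8, 10, and 14 confine each of a3, a1, a2, a4 to the 3 values {5, …, 7}.
Constraint 7 requires all 4 of them to be distinct, but only 3 values are available — impossible by the pigeonhole principle.

Unsatisfiable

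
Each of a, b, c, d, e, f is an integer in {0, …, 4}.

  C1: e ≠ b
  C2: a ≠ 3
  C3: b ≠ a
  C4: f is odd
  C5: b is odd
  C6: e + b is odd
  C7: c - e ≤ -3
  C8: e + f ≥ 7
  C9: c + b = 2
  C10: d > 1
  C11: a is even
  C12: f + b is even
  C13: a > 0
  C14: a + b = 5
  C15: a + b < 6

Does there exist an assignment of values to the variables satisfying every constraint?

Satisfiable

One satisfying assignment is a = 4, b = 1, c = 1, d = 4, e = 4, f = 3.
For the less obvious constraints — constraint 7: c - e = -3; constraint 8: e + f = 7 — and the others hold by inspection.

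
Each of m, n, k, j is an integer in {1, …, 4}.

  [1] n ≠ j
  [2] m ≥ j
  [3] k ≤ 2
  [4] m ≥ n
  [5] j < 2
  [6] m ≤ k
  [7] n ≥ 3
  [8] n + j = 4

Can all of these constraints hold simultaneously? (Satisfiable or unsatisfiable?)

From constraints 4 and 7: m ≥ n and n ≥ 3, so m ≥ 3. From constraints 3 and 6: m ≤ k and k ≤ 2, so m ≤ 2. But 2 < 3, so no value of m works.

Unsatisfiable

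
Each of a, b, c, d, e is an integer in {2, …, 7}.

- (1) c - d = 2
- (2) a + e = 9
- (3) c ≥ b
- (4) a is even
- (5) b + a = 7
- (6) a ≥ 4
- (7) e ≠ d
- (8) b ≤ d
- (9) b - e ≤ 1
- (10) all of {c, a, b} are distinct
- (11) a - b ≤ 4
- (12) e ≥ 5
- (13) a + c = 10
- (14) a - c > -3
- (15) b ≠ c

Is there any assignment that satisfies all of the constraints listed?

Take a = 4, b = 3, c = 6, d = 4, e = 5. Then constraint 1: c - d = 2; constraint 2: a + e = 9, and every other listed constraint is also met.

Satisfiable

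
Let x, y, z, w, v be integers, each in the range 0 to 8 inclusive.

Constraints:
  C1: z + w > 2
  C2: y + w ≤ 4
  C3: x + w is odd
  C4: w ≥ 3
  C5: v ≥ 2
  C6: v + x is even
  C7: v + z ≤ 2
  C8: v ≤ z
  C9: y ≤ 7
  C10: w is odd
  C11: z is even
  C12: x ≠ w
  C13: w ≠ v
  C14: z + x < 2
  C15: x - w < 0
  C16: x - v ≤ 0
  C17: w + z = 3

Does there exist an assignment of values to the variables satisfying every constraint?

Unsatisfiable

From constraint 4: w ≥ 3. From constraints 5 and 8: z ≥ v ≥ 2. Hence w + z ≥ 5. But constraint 17 requires w + z = 3, and 3 < 5. Contradiction.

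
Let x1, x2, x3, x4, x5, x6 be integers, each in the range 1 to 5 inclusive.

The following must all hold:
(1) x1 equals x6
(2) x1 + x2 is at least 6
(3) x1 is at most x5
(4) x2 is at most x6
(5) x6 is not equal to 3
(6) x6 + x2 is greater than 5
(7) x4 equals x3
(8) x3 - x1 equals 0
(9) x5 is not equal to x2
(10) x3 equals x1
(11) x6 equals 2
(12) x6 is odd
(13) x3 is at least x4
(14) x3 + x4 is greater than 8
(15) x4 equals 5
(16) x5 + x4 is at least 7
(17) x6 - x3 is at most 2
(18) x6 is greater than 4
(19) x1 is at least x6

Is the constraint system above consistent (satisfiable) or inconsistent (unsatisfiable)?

Constraint 15 fixes x4 = 5 and constraint 11 fixes x6 = 2. Constraints 1, 7, and 10 give x4 = x3 = x1 = x6, so x4 = x6. But 5 ≠ 2 — contradiction.

Unsatisfiable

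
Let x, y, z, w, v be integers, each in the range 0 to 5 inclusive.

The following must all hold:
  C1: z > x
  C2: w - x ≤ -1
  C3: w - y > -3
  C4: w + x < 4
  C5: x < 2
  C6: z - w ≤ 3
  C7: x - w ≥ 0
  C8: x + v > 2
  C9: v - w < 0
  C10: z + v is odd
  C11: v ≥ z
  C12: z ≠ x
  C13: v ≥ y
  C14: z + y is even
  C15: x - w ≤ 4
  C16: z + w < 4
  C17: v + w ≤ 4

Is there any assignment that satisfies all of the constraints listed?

Unsatisfiable

Constraints 1, 2, 9, and 11 give x < z, z ≤ v, v < w, w < x. Chaining: x < z ≤ v < w < x, which forces x < x — impossible.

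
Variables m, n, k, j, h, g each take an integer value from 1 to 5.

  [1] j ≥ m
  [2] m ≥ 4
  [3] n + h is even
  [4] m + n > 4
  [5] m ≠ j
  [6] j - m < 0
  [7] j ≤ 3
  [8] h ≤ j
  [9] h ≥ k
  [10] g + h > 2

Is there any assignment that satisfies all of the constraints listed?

Unsatisfiable

From constraint 2: m ≥ 4. From constraints 1 and 7: m ≤ j and j ≤ 3, so m ≤ 3. But 3 < 4, so no value of m works.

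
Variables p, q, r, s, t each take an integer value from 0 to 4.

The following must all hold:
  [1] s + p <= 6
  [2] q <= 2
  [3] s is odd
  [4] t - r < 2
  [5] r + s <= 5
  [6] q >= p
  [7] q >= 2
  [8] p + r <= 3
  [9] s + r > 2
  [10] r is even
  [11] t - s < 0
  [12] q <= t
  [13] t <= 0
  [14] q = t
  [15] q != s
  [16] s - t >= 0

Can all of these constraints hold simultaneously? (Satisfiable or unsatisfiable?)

From constraints 7 and 12: t ≥ q and q ≥ 2, so t ≥ 2. From constraint 13: t ≤ 0. But 0 < 2, so no value of t works.

Unsatisfiable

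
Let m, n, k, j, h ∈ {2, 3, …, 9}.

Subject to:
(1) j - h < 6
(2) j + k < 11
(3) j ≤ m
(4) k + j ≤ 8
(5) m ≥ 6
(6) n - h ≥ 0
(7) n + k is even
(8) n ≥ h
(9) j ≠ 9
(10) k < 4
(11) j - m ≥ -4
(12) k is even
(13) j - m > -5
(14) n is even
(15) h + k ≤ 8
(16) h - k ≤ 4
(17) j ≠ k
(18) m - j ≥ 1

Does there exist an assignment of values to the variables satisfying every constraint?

Satisfiable

One satisfying assignment is m = 8, n = 4, k = 2, j = 6, h = 3.
For the less obvious constraints — constraint 1: j - h = 3; constraint 2: j + k = 8; constraint 4: k + j = 8 — and the others hold by inspection.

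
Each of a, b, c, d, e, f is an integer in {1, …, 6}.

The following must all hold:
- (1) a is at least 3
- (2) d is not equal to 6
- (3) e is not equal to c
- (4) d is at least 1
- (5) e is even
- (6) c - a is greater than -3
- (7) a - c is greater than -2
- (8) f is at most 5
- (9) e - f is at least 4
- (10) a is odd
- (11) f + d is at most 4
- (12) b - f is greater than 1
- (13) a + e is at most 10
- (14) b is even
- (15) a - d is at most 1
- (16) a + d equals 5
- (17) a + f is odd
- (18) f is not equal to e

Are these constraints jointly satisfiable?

The assignment a = 3, b = 6, c = 3, d = 2, e = 6, f = 2 works:
  constraint 6 holds since c - a = 0.
  constraint 7 holds since a - c = 0.
  constraint 9 holds since e - f = 4.
The rest check out directly.

Satisfiable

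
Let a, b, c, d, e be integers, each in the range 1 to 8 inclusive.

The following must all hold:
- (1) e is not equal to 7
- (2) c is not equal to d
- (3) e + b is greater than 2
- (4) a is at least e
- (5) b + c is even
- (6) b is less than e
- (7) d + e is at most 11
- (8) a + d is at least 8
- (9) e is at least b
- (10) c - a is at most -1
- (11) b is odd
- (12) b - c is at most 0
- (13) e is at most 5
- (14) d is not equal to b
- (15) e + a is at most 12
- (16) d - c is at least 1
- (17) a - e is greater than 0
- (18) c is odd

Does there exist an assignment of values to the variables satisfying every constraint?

One satisfying assignment is a = 6, b = 1, c = 3, d = 5, e = 3.
For the less obvious constraints — constraint 3: e + b = 4; constraint 7: d + e = 8; constraint 8: a + d = 11 — and the others hold by inspection.

Satisfiable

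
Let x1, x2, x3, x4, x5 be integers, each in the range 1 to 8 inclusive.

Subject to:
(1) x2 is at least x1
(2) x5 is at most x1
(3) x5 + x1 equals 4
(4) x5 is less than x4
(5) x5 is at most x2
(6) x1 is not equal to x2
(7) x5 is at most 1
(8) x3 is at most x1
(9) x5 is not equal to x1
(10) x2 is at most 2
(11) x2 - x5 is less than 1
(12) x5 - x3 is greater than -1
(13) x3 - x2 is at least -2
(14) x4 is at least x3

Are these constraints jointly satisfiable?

Unsatisfiable

From constraint 7: x5 ≤ 1. From constraints 1 and 10: x1 ≤ x2 ≤ 2. Hence x5 + x1 ≤ 3. But constraint 3 requires x5 + x1 = 4, and 4 > 3. Contradiction.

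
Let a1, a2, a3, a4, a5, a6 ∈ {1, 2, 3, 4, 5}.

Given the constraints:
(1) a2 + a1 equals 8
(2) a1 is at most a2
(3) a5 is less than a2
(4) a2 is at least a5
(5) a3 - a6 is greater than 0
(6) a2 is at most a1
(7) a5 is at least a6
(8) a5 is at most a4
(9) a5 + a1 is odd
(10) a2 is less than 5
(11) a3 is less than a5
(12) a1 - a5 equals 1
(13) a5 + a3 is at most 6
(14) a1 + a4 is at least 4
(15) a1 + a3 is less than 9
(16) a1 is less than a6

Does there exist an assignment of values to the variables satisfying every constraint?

Unsatisfiable

Constraints 3, 5, 6, 11, and 16 give a5 < a2, a2 ≤ a1, a1 < a6, a6 < a3, a3 < a5. Chaining: a5 < a2 ≤ a1 < a6 < a3 < a5, which forces a5 < a5 — impossible.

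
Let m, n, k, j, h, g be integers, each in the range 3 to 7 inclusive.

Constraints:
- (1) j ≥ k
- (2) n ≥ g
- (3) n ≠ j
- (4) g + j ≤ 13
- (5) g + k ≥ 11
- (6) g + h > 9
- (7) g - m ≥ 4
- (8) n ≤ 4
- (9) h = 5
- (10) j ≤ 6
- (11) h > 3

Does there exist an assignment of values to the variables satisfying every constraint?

From constraints 2 and 8: g ≤ n ≤ 4. From constraints 1 and 10: k ≤ j ≤ 6. Hence g + k ≤ 10. But constraint 5 requires g + k ≥ 11, and 11 > 10. Contradiction.

Unsatisfiable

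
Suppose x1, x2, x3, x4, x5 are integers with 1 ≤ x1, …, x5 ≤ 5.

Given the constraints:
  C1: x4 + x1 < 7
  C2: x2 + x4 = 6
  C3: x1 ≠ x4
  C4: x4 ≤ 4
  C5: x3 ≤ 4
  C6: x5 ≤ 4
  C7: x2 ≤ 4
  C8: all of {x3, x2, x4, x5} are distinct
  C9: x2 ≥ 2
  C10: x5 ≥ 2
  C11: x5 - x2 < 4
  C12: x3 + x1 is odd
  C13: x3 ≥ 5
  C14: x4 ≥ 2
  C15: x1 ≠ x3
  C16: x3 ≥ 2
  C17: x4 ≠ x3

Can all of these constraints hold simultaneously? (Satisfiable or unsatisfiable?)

Unsatisfiable

Constraints 4, 5, 6, 7, 9, 10, 14, and 16 confine each of x3, x2, x4, x5 to the 3 values {2, …, 4}.
Constraint 8 requires all 4 of them to be distinct, but only 3 values are available — impossible by the pigeonhole principle.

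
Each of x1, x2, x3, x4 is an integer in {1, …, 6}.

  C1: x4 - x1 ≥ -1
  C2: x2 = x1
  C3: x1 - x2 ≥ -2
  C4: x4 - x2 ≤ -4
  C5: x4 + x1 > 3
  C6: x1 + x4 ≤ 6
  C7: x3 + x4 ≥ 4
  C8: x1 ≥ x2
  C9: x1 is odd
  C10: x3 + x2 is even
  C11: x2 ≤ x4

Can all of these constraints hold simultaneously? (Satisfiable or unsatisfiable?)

Constraints 1, 3, and 4 give x2 − x4 ≥ 4, x4 − x1 ≥ -1, x1 − x2 ≥ -2.
Adding all 3 inequalities: the left sides telescope to 0, and the right sides sum to 4 + (-1) + (-2) = 1. So 0 ≥ 1, which is false.

Unsatisfiable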